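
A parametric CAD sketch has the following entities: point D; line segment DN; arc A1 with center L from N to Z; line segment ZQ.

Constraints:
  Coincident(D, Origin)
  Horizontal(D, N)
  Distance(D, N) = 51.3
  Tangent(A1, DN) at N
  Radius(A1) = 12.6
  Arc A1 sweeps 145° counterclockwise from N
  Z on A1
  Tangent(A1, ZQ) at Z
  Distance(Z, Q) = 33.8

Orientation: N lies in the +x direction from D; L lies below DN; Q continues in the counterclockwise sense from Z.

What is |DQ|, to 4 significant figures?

83.30

D is at the origin; DN is horizontal with |DN| = 51.3 and N on the +x side, so N = (51.30, 0.000). The tangent condition forces LN to be normal to DN, so L = N + (0, -12.6) = (51.30, -12.60). On A1, N sits at bearing 90° from L; a 145° counterclockwise sweep puts Z at bearing 235°, so Z = L + 12.6·(cos 235°, sin 235°) = (44.07, -22.92). Since A1 is tangent to ZQ there, LZ ⟂ ZQ, so ZQ runs along (−sin 235°, cos 235°); with |ZQ| = 33.8, Q = (71.76, -42.31). Then |DQ| = |Q − D| = 83.30.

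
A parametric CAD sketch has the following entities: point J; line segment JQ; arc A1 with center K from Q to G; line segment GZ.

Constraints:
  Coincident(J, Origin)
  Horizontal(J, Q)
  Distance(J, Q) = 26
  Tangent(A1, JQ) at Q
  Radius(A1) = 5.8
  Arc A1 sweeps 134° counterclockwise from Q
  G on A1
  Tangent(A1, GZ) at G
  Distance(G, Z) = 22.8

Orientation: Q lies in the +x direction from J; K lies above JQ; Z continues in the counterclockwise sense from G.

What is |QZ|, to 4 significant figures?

28.71

J is at the origin; JQ is horizontal with |JQ| = 26.0 and Q on the +x side, so Q = (26.00, 0.000). The tangent condition forces KQ to be normal to JQ, so K = Q + (0, 5.8) = (26.00, 5.800). On A1, Q sits at bearing -90° from K; a 134° counterclockwise sweep puts G at bearing 44°, so G = K + 5.8·(cos 44°, sin 44°) = (30.17, 9.829). A1 meets GZ tangentially, so KG is at right angles to GZ, so GZ runs along (−sin 44°, cos 44°); with |GZ| = 22.8, Z = (14.33, 26.23). Then |QZ| = |Z − Q| = 28.71.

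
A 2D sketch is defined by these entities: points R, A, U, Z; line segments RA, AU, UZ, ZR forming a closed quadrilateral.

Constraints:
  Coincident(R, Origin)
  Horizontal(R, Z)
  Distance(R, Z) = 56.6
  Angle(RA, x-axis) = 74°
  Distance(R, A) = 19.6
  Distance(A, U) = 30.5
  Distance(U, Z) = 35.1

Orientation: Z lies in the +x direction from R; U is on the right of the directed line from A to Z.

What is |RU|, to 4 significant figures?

23.12

R is at the origin; RZ is horizontal with |RZ| = 56.6 and Z in +x, so Z = (56.6, 0). RA runs at 74.0° with |RA| = 19.6, so A = (5.402, 18.84). U is determined by |AU| = 30.5 and |UZ| = 35.1 together: it lies at the intersection of circle(A, 30.5) and circle(Z, 35.1). With |AZ| = 54.55, the foot of the radical line on AZ is 24.51 from A and the perpendicular offset is √(30.5² − 24.51²) = 18.15. Taking the right-of-AZ solution: U = (22.14, -6.658).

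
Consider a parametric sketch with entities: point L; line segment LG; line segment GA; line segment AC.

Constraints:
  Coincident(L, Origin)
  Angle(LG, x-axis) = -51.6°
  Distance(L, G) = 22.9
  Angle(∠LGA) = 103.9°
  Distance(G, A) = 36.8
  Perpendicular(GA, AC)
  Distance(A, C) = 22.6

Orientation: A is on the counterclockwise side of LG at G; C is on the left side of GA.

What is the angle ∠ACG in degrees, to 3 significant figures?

58.4°

L is at the origin; LG runs at -51.6° with length 22.9, so G = 22.9·(cos -51.6°, sin -51.6°) = (14.2, -17.9). ∠LGA = 103.9°, so GA runs at -51.6° + (180° − 103.9°) = 24.5° from the x-axis; with |GA| = 36.8, A = G + 36.8·(cos 24.5°, sin 24.5°) = (47.7, -2.69). GA is perpendicular to AC; with |AC| = 22.6 on the left of GA, C = A + 22.6·(-0.415, 0.910) = (38.3, 17.9). Then cos ∠ACG = CA·CG / (|CA||CG|), giving 58.4°.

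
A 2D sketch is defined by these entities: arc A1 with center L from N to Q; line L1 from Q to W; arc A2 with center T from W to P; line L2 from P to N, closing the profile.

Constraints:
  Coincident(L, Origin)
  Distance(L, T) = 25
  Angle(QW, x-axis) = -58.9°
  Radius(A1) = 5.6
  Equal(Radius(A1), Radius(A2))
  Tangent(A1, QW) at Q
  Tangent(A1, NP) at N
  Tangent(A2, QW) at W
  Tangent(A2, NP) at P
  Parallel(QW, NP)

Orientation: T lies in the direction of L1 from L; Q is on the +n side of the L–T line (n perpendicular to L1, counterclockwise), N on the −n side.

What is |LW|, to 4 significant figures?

25.62

The slot axis is L1's direction at -58.9°, so u = (cos -58.9°, sin -58.9°) = (0.5165, -0.8563) and n = (−sin -58.9°, cos -58.9°) = (0.8563, 0.5165). L is at the origin and T lies 25.0 along u from L, so T = 25.0·u = (12.91, -21.41). Tangency of A1 to both parallel lines with radius 5.6 puts Q and N at L ± 5.6·n: Q = (4.795, 2.893), N = (-4.795, -2.893). Equal radii place W and P the same way about T: W = T + 5.6·n = (17.71, -18.51), P = T − 5.6·n = (8.118, -24.30). Then |LW| = |W − L| = 25.62.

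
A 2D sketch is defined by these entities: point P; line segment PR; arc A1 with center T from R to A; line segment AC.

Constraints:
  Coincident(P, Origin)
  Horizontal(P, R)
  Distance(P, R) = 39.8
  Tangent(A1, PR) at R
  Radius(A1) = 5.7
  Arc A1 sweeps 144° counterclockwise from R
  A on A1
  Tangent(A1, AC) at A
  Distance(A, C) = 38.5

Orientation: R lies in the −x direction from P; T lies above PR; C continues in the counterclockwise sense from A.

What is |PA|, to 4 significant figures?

37.88

P is at the origin; PR is horizontal with |PR| = 39.8 and R on the −x side, so R = (-39.80, 0.000). The tangent condition forces TR to be normal to PR, so T = R + (0, 5.7) = (-39.80, 5.700). On A1, R sits at bearing -90° from T; a 144° counterclockwise sweep puts A at bearing 54°, so A = T + 5.7·(cos 54°, sin 54°) = (-36.45, 10.31). Then |PA| = |A − P| = 37.88.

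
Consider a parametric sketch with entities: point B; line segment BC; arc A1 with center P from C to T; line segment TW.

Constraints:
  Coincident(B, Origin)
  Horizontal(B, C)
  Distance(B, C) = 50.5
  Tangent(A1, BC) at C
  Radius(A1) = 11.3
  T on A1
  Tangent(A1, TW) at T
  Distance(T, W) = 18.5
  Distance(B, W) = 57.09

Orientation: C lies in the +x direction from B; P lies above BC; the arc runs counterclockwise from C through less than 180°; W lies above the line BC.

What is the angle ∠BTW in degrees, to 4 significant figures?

66.44°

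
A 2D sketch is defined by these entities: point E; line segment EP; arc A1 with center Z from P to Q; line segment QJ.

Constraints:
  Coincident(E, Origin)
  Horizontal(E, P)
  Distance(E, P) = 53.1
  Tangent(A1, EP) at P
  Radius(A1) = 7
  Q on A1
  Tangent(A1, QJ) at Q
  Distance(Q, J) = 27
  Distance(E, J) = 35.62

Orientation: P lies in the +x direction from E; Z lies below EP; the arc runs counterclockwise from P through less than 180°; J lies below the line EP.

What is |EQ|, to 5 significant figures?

48.253

E is at the origin; EP is horizontal with |EP| = 53.1 and P on the +x side, so P = (53.100, 0.0000). Since A1 is tangent to EP there, ZP ⟂ EP, so Z = P + (0, -7) = (53.100, -7.0000). Since ZQ ⟂ QJ (tangency), |ZJ| = √(7.0² + 27.0²) = 27.893 regardless of where Q sits on A1. So J lies on both circle(E, 35.62) and circle(Z, 27.893); the below-EP intersection is J = (28.885, -20.843). Q is the foot of the tangent from J: Q = (48.212, -1.9893).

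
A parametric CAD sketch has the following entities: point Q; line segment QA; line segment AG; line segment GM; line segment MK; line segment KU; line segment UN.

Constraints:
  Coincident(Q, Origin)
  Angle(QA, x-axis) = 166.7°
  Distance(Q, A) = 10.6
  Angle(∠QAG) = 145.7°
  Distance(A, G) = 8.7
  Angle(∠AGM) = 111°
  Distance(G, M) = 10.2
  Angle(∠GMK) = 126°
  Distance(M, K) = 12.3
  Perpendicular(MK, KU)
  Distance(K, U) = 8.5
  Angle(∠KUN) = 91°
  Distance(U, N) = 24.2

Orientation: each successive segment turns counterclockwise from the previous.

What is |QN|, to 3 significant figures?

23.1

Q is at the origin; QA runs at 166.7° with length 10.6, so A = (-10.3, 2.44). ∠QAG = 145.7° gives AG at -159° from the x-axis; with |AG| = 8.7, G = (-18.4, -0.679). ∠AGM = 111.0° gives GM at -90.0° from the x-axis; with |GM| = 10.2, M = (-18.4, -10.9). ∠GMK = 126.0° gives MK at -36.0° from the x-axis; with |MK| = 12.3, K = (-8.49, -18.1). MK ⟂ KU, so KU runs at 54.0°; with |KU| = 8.5, U = (-3.49, -11.2). ∠KUN = 91.0° gives UN at 143° from the x-axis; with |UN| = 24.2, N = (-22.8, 3.33). Then |QN| = |N − Q| = 23.1.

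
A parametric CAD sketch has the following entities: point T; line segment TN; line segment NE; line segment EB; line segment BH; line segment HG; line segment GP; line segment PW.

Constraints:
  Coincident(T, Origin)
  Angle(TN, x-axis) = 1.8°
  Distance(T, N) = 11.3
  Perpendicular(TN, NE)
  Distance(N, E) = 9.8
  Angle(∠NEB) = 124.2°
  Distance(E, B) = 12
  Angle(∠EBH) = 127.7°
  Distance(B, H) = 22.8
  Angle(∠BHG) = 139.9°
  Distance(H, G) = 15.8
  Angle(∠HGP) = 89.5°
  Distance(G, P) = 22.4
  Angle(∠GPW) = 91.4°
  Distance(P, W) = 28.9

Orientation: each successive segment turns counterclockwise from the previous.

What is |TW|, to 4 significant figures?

10.66

T is at the origin; TN runs at 1.8° with length 11.3, so N = (11.29, 0.3549). TN ⟂ NE, so NE runs at 91.80°; with |NE| = 9.8, E = (10.99, 10.15). ∠NEB = 124.2° gives EB at 147.6° from the x-axis; with |EB| = 12.0, B = (0.8547, 16.58). ∠EBH = 127.7° gives BH at -160.1° from the x-axis; with |BH| = 22.8, H = (-20.58, 8.819). ∠BHG = 139.9° gives HG at -120.0° from the x-axis; with |HG| = 15.8, G = (-28.48, -4.864). ∠HGP = 89.5° gives GP at -29.50° from the x-axis; with |GP| = 22.4, P = (-8.988, -15.89). ∠GPW = 91.4° gives PW at 59.10° from the x-axis; with |PW| = 28.9, W = (5.853, 8.904). Then |TW| = |W − T| = 10.66.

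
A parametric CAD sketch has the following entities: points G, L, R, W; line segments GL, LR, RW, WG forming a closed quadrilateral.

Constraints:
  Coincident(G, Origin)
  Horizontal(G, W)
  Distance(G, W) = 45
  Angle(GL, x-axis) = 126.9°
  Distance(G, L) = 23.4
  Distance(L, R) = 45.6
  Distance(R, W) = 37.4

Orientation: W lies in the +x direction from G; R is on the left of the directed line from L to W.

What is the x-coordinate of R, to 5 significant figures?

28.983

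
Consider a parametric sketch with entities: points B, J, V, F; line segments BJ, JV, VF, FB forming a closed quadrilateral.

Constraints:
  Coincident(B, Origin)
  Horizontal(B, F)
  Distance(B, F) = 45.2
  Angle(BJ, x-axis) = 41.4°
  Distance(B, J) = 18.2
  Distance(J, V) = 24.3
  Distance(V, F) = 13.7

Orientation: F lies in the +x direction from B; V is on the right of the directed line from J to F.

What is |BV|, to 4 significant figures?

32.28

B is at the origin; B and F share the same y with |BF| = 45.2 and F in +x, so F = (45.2, 0). BJ runs at 41.4° with |BJ| = 18.2, so J = (13.65, 12.04). V is determined by |JV| = 24.3 and |VF| = 13.7 together: it lies at the intersection of circle(J, 24.3) and circle(F, 13.7). With |JF| = 33.77, the foot of the radical line on JF is 22.85 from J and the perpendicular offset is √(24.3² − 22.85²) = 8.275. Taking the right-of-JF solution: V = (32.05, -3.840).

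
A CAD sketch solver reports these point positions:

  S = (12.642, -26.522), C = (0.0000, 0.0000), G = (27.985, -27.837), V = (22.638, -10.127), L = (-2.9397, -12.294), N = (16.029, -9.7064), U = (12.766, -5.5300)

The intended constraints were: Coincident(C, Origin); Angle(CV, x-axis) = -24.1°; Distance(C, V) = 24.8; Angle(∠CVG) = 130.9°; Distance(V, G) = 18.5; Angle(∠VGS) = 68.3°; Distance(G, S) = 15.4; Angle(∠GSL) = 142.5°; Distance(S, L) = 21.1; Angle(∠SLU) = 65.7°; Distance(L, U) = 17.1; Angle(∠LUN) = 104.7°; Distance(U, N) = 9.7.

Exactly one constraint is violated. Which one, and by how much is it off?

Distance(U, N) = 9.7 — off by 4.40.

C = (0.00, 0.00) ✓; CV at -24.10° ✓; |CV| = 24.80 ✓; ∠CVG = 130.9° ✓; |VG| = 18.50 ✓; ∠VGS = 68.30° ✓; |GS| = 15.40 ✓; ∠GSL = 142.5° ✓; |SL| = 21.10 ✓; ∠SLU = 65.70° ✓; |LU| = 17.10 ✓; ∠LUN = 104.7° ✓; |UN| = 5.300 ✗.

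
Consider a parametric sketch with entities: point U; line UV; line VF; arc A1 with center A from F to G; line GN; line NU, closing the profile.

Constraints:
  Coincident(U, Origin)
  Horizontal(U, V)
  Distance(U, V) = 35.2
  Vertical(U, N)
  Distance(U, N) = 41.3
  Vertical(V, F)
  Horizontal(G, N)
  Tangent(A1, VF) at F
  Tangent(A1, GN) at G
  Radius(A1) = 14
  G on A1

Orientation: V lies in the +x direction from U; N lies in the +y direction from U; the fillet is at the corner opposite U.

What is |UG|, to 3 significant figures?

46.4

U is at the origin; UV is horizontal with |UV| = 35.2 and V on the +x side, so V = (35.2, 0.00). UN is vertical with |UN| = 41.3 and N on the +y side, so N = (0.00, 41.3). The virtual corner opposite U is at (35.2, 41.3). Tangency of A1 to VF means the radius AF is perpendicular to VF and since A1 is tangent to GN there, AG ⟂ GN, with radius 14.0, so the center A sits 14.0 in from both sides at A = (21.2, 27.3). That places the tangent points at F = (35.2, 27.3) on VF and G = (21.2, 41.3) on GN. Then |UG| = |G − U| = 46.4.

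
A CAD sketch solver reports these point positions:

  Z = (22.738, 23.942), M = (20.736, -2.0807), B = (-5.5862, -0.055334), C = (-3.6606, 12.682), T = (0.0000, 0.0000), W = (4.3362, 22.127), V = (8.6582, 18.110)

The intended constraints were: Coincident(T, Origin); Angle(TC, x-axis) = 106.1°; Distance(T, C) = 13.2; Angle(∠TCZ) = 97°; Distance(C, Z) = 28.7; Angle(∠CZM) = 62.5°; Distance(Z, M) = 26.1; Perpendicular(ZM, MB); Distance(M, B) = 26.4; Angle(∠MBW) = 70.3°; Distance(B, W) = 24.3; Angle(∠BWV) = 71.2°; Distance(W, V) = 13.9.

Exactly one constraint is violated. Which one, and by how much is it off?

Distance(W, V) = 13.9 — off by 8.00.

T = (0.00, 0.00) ✓; TC at 106.1° ✓; |TC| = 13.20 ✓; ∠TCZ = 97.00° ✓; |CZ| = 28.70 ✓; ∠CZM = 62.50° ✓; |ZM| = 26.10 ✓; ∠(ZM, MB) = 90.00° ✓; |MB| = 26.40 ✓; ∠MBW = 70.30° ✓; |BW| = 24.30 ✓; ∠BWV = 71.19° ✓; |WV| = 5.901 ✗.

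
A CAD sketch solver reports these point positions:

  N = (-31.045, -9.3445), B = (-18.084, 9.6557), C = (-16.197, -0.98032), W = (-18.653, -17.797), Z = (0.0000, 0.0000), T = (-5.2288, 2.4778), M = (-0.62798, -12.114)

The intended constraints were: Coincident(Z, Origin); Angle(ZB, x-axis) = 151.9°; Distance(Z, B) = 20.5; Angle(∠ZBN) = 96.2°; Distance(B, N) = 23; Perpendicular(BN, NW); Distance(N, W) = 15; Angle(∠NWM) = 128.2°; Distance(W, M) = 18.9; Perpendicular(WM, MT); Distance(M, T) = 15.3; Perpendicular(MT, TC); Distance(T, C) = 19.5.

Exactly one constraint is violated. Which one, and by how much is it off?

Distance(T, C) = 19.5 — off by 8.00.

Z = (0.00, 0.00) ✓; ZB at 151.9° ✓; |ZB| = 20.50 ✓; ∠ZBN = 96.20° ✓; |BN| = 23.00 ✓; ∠(BN, NW) = 90.00° ✓; |NW| = 15.00 ✓; ∠NWM = 128.2° ✓; |WM| = 18.90 ✓; ∠(WM, MT) = 90.00° ✓; |MT| = 15.30 ✓; ∠(MT, TC) = 90.00° ✓; |TC| = 11.50 ✗.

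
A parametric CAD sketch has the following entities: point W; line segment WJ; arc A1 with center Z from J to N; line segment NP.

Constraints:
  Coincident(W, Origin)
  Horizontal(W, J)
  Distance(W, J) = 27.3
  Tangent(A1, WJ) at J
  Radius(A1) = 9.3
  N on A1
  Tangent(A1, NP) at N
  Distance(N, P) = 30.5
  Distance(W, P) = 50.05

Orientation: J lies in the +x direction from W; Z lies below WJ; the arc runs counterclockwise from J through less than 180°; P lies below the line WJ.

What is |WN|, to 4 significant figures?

22.24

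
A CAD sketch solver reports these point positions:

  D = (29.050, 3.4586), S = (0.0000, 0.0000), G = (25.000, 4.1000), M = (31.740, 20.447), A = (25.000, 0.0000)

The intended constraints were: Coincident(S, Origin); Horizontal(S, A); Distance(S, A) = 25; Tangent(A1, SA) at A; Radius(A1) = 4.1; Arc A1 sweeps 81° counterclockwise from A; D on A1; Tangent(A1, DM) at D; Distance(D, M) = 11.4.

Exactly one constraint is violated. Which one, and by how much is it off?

Distance(D, M) = 11.4 — off by 5.80.

S = (0.00, 0.00) ✓; S.y = 0.00, A.y = 0.00 ✓; |SA| = 25.00 ✓; ∠(GA, AS) = 90.00° ✓; |GA| = 4.100 ✓; bearing(G→D) − bearing(G→A) = 81.00° ✓; |GD| = 4.100 ✓; ∠(GD, DM) = 90.00° ✓; |DM| = 17.20 ✗.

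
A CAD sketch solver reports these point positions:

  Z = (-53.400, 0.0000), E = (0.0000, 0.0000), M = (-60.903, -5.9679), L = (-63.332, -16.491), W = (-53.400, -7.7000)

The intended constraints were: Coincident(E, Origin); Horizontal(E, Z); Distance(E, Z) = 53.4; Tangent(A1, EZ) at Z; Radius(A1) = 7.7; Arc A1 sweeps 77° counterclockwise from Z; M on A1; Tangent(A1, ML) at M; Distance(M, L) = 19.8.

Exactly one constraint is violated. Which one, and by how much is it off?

Distance(M, L) = 19.8 — off by 9.00.

E = (0.00, 0.00) ✓; E.y = 0.00, Z.y = 0.00 ✓; |EZ| = 53.40 ✓; ∠(WZ, ZE) = 90.00° ✓; |WZ| = 7.700 ✓; bearing(W→M) − bearing(W→Z) = 77.00° ✓; |WM| = 7.700 ✓; ∠(WM, ML) = 90.00° ✓; |ML| = 10.80 ✗.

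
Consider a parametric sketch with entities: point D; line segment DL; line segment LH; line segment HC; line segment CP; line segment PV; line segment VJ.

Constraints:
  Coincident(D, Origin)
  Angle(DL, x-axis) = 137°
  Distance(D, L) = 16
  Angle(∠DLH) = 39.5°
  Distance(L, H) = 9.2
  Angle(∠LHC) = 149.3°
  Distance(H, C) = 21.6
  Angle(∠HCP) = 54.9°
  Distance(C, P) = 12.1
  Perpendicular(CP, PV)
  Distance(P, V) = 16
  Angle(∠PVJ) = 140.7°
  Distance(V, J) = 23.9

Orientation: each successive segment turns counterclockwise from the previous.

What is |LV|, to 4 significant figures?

10.27

D is at the origin; DL runs at 137.0° with length 16.0, so L = (-11.70, 10.91). ∠DLH = 39.5° gives LH at -82.50° from the x-axis; with |LH| = 9.2, H = (-10.50, 1.791). ∠LHC = 149.3° gives HC at -51.80° from the x-axis; with |HC| = 21.6, C = (2.857, -15.18). ∠HCP = 54.9° gives CP at 73.30° from the x-axis; with |CP| = 12.1, P = (6.334, -3.594). The perpendicularity gives PV at right angles to CP, so PV runs at 163.3°; with |PV| = 16.0, V = (-8.991, 1.004). Then |LV| = |V − L| = 10.27.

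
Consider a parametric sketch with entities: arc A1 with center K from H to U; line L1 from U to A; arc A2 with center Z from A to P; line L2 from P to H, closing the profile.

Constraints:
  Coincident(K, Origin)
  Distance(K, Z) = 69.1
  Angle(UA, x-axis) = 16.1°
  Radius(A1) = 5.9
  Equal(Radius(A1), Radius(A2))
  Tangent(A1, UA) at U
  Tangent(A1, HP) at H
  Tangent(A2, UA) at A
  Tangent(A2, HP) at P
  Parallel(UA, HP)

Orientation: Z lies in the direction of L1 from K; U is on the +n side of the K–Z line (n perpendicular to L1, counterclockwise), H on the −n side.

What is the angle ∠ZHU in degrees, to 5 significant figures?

85.120°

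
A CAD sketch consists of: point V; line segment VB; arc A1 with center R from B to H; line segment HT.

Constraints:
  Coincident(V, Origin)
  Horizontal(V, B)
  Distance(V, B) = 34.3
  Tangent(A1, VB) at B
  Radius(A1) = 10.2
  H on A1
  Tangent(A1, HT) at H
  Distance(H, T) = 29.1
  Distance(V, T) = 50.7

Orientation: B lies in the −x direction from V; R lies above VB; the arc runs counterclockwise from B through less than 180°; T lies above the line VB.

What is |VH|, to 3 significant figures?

27.2

V is at the origin; VB is horizontal with |VB| = 34.3 and B on the −x side, so B = (-34.3, 0.00). A1 meets VB tangentially, so RB is at right angles to VB, so R = B + (0, 10.2) = (-34.3, 10.2). Since RH ⟂ HT (tangency), |RT| = √(10.2² + 29.1²) = 30.8 regardless of where H sits on A1. So T lies on both circle(V, 50.7) and circle(R, 30.8); the above-VB intersection is T = (-30.2, 40.8). H is the foot of the tangent from T: H = (-24.3, 12.2).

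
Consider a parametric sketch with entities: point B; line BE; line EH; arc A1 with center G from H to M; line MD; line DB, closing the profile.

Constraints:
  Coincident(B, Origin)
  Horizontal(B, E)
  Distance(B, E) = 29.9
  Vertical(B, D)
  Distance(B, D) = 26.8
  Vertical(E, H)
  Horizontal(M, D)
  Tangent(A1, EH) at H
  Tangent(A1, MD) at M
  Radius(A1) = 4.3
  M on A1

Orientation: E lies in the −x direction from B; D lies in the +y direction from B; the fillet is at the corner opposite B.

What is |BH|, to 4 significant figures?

37.42

The virtual corner opposite B is at (-29.90, 26.80). The tangent condition forces GH to be normal to EH and tangency of A1 to MD means the radius GM is perpendicular to MD, with radius 4.3, so the center G sits 4.3 in from both sides at G = (-25.60, 22.50). That places the tangent points at H = (-29.90, 22.50) on EH and M = (-25.60, 26.80) on MD. Then |BH| = |H − B| = 37.42.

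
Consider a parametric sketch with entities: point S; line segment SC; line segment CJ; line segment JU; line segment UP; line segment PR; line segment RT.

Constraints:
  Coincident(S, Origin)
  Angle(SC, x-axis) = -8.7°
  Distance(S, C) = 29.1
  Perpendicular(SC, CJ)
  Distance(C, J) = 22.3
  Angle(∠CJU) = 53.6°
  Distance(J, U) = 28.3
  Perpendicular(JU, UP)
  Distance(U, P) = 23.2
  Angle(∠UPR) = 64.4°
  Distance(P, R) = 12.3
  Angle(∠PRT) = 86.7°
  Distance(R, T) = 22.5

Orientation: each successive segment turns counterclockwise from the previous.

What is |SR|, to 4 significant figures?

25.97

S is at the origin; SC runs at -8.7° with length 29.1, so C = (28.77, -4.402). The perpendicularity gives CJ at right angles to SC, so CJ runs at 81.30°; with |CJ| = 22.3, J = (32.14, 17.64). ∠CJU = 53.6° gives JU at -152.3° from the x-axis; with |JU| = 28.3, U = (7.082, 4.487). JU ⟂ UP, so UP runs at -62.30°; with |UP| = 23.2, P = (17.87, -16.05). ∠UPR = 64.4° gives PR at 53.30° from the x-axis; with |PR| = 12.3, R = (25.22, -6.193). Then |SR| = |R − S| = 25.97.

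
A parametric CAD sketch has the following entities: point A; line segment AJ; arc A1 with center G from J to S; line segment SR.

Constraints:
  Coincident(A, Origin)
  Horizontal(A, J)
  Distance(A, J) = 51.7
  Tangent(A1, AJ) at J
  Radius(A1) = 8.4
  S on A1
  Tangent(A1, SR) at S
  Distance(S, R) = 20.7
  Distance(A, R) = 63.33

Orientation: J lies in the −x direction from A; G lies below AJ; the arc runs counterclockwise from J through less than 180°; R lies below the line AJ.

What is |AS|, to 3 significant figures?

60.8

Checks: |GJ| = 8.400 ✓; |GS| = 8.400 ✓; ∠(GS, SR) = 90.00° ✓; |SR| = 20.70 ✓; |AR| = 63.33 ✓.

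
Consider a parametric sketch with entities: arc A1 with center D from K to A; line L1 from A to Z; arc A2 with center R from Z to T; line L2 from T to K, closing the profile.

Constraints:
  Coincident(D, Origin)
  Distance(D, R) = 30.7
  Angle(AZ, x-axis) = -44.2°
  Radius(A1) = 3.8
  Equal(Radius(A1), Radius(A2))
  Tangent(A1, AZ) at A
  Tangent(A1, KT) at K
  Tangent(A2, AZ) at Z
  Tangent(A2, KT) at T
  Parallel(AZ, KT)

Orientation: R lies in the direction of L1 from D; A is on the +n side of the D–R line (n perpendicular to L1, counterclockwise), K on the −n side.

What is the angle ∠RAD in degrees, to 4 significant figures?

82.94°

The slot axis is L1's direction at -44.2°, so u = (cos -44.2°, sin -44.2°) = (0.7169, -0.6972) and n = (−sin -44.2°, cos -44.2°) = (0.6972, 0.7169). D is at the origin and R lies 30.7 along u from D, so R = 30.7·u = (22.01, -21.40). Tangency of A1 to both parallel lines with radius 3.8 puts A and K at D ± 3.8·n: A = (2.649, 2.724), K = (-2.649, -2.724). Then cos ∠RAD = AR·AD / (|AR||AD|), giving 82.94°.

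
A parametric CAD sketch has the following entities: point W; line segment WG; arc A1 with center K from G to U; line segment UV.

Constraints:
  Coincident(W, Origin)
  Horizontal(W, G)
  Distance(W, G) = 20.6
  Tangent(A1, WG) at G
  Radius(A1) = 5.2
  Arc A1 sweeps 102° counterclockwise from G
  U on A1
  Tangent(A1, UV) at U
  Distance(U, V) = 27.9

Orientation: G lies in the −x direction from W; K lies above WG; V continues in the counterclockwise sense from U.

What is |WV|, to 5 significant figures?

39.766

On A1, G sits at bearing -90° from K; a 102° counterclockwise sweep puts U at bearing 12°, so U = K + 5.2·(cos 12°, sin 12°) = (-15.514, 6.2811). Tangency of A1 to UV means the radius KU is perpendicular to UV, so UV runs along (−sin 12°, cos 12°); with |UV| = 27.9, V = (-21.314, 33.571). Then |WV| = |V − W| = 39.766.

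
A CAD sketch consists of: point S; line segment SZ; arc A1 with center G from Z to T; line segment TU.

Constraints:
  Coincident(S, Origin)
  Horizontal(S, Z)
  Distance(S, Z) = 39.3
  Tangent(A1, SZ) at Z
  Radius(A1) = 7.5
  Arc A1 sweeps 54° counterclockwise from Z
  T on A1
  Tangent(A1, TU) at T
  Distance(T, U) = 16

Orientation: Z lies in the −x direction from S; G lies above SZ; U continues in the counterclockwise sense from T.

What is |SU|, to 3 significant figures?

28.7

On A1, Z sits at bearing -90° from G; a 54° counterclockwise sweep puts T at bearing -36°, so T = G + 7.5·(cos -36°, sin -36°) = (-33.2, 3.09). The tangent condition forces GT to be normal to TU, so TU runs along (−sin -36°, cos -36°); with |TU| = 16.0, U = (-23.8, 16.0). Then |SU| = |U − S| = 28.7.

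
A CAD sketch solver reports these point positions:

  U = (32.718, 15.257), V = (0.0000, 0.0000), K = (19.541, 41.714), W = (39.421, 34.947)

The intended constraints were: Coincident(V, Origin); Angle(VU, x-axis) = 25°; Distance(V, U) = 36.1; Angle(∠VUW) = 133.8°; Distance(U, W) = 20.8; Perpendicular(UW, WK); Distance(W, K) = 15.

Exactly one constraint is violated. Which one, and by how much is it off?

Distance(W, K) = 15 — off by 6.00.

V = (0.00, 0.00) ✓; VU at 25.00° ✓; |VU| = 36.10 ✓; ∠VUW = 133.8° ✓; |UW| = 20.80 ✓; ∠(UW, WK) = 90.00° ✓; |WK| = 21.00 ✗.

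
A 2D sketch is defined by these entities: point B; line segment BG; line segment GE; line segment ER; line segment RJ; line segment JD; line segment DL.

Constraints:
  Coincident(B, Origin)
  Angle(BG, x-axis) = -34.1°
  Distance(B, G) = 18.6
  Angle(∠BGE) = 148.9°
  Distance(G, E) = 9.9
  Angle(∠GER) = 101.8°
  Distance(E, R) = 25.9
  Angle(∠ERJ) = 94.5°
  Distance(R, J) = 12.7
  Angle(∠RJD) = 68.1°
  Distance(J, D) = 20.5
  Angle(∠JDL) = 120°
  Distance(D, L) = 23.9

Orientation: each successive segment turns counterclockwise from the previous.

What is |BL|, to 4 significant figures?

44.08

B is at the origin; BG runs at -34.1° with length 18.6, so G = (15.40, -10.43). ∠BGE = 148.9° gives GE at -3.000° from the x-axis; with |GE| = 9.9, E = (25.29, -10.95). ∠GER = 101.8° gives ER at 75.20° from the x-axis; with |ER| = 25.9, R = (31.90, 14.09). ∠ERJ = 94.5° gives RJ at 160.7° from the x-axis; with |RJ| = 12.7, J = (19.92, 18.29). ∠RJD = 68.1° gives JD at -87.40° from the x-axis; with |JD| = 20.5, D = (20.85, -2.187). ∠JDL = 120.0° gives DL at -27.40° from the x-axis; with |DL| = 23.9, L = (42.07, -13.19). Then |BL| = |L − B| = 44.08.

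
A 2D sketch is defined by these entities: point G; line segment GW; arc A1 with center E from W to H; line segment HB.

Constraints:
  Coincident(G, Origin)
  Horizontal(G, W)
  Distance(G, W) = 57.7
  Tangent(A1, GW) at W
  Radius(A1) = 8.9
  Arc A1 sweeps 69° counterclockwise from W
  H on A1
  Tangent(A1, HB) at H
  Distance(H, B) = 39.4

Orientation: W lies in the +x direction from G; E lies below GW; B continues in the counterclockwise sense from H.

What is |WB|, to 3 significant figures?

48.0

On A1, W sits at bearing 90° from E; a 69° counterclockwise sweep puts H at bearing 159°, so H = E + 8.9·(cos 159°, sin 159°) = (49.4, -5.71). Since A1 is tangent to HB there, EH ⟂ HB, so HB runs along (−sin 159°, cos 159°); with |HB| = 39.4, B = (35.3, -42.5). Then |WB| = |B − W| = 48.0.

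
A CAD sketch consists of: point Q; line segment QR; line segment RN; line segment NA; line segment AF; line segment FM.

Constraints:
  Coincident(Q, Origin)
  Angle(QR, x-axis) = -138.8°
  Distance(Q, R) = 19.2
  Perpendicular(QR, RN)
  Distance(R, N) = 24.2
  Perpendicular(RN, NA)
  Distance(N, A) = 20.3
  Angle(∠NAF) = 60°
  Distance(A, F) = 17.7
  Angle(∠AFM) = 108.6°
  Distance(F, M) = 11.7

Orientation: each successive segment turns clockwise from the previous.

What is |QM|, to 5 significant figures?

22.236

Q is at the origin; QR runs at -138.8° with length 19.2, so R = (-14.446, -12.647). QR ⟂ RN, so RN runs at 131.20°; with |RN| = 24.2, N = (-30.387, 5.5616). The perpendicularity gives NA at right angles to RN, so NA runs at 41.200°; with |NA| = 20.3, A = (-15.113, 18.933). ∠NAF = 60.0° gives AF at -78.800° from the x-axis; with |AF| = 17.7, F = (-11.675, 1.5701). ∠AFM = 108.6° gives FM at -150.20° from the x-axis; with |FM| = 11.7, M = (-21.828, -4.2445). Then |QM| = |M − Q| = 22.236.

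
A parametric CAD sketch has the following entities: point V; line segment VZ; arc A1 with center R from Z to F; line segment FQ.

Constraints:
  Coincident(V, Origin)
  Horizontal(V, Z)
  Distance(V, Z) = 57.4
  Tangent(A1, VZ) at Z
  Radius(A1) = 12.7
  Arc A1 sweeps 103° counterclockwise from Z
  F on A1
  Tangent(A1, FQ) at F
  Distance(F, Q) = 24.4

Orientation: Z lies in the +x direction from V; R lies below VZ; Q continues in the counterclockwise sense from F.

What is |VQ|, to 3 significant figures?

64.0

On A1, Z sits at bearing 90° from R; a 103° counterclockwise sweep puts F at bearing 193°, so F = R + 12.7·(cos 193°, sin 193°) = (45.0, -15.6). Tangency of A1 to FQ means the radius RF is perpendicular to FQ, so FQ runs along (−sin 193°, cos 193°); with |FQ| = 24.4, Q = (50.5, -39.3). Then |VQ| = |Q − V| = 64.0.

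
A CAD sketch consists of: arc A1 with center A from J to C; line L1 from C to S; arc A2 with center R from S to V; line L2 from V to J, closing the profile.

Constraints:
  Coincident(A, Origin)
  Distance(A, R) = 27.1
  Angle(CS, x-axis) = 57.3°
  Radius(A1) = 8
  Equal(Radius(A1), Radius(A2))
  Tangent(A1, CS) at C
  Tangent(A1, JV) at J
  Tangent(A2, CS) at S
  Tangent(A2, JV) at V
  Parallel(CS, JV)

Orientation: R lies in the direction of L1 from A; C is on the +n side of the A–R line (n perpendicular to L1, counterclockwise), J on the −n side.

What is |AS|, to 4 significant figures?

28.26

Tangency of A1 to both parallel lines with radius 8.0 puts C and J at A ± 8.0·n: C = (-6.732, 4.322), J = (6.732, -4.322). Equal radii place S and V the same way about R: S = R + 8.0·n = (7.908, 27.13), V = R − 8.0·n = (21.37, 18.48). Then |AS| = |S − A| = 28.26.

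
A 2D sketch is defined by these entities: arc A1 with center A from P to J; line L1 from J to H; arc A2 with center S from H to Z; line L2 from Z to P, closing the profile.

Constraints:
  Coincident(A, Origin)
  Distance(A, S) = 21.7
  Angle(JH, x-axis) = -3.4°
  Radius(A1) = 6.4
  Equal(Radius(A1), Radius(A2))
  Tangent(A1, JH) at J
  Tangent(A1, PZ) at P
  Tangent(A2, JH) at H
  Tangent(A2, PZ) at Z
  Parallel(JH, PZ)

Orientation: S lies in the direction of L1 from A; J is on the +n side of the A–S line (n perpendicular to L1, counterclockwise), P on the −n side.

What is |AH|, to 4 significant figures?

22.62

The slot axis is L1's direction at -3.4°, so u = (cos -3.4°, sin -3.4°) = (0.9982, -0.05931) and n = (−sin -3.4°, cos -3.4°) = (0.05931, 0.9982). A is at the origin and S lies 21.7 along u from A, so S = 21.7·u = (21.66, -1.287). Tangency of A1 to both parallel lines with radius 6.4 puts J and P at A ± 6.4·n: J = (0.3796, 6.389), P = (-0.3796, -6.389). Equal radii place H and Z the same way about S: H = S + 6.4·n = (22.04, 5.102), Z = S − 6.4·n = (21.28, -7.676). Then |AH| = |H − A| = 22.62.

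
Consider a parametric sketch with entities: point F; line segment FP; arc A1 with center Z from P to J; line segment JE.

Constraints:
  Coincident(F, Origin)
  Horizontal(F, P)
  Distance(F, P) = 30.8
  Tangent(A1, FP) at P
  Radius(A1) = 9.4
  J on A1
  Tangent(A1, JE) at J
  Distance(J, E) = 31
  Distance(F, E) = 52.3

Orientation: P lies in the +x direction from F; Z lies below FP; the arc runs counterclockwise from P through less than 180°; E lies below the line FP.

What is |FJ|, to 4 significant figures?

25.09

F is at the origin; F and P share the same y with |FP| = 30.8 and P on the +x side, so P = (30.80, 0.000). A1 meets FP tangentially, so ZP is at right angles to FP, so Z = P + (0, -9.4) = (30.80, -9.400). Since ZJ ⟂ JE (tangency), |ZE| = √(9.4² + 31.0²) = 32.39 regardless of where J sits on A1. So E lies on both circle(F, 52.3) and circle(Z, 32.39); the below-FP intersection is E = (31.45, -41.79). J is the foot of the tangent from E: J = (21.86, -12.31).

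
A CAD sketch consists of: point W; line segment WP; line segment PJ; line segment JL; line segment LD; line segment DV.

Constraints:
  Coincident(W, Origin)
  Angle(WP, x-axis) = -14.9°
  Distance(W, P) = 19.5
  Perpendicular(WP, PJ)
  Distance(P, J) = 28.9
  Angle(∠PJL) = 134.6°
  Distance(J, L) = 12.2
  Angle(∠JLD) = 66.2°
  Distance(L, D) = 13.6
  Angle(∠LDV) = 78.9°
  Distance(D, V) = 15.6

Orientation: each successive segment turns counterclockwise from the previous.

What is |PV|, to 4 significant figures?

22.20

∠JLD = 66.2° gives LD at -125.7° from the x-axis; with |LD| = 13.6, D = (12.15, 22.38). ∠LDV = 78.9° gives DV at -24.60° from the x-axis; with |DV| = 15.6, V = (26.33, 15.89). Then |PV| = |V − P| = 22.20.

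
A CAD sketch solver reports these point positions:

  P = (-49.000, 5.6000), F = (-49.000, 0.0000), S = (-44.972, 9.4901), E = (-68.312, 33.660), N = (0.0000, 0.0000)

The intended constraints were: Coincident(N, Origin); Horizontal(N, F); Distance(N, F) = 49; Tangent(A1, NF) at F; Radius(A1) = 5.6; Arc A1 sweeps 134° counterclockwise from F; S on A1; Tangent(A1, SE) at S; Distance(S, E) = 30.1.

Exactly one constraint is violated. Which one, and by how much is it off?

Distance(S, E) = 30.1 — off by 3.50.

N = (0.00, 0.00) ✓; N.y = 0.00, F.y = 0.00 ✓; |NF| = 49.00 ✓; ∠(PF, FN) = 90.00° ✓; |PF| = 5.600 ✓; bearing(P→S) − bearing(P→F) = 134.0° ✓; |PS| = 5.600 ✓; ∠(PS, SE) = 90.00° ✓; |SE| = 33.60 ✗.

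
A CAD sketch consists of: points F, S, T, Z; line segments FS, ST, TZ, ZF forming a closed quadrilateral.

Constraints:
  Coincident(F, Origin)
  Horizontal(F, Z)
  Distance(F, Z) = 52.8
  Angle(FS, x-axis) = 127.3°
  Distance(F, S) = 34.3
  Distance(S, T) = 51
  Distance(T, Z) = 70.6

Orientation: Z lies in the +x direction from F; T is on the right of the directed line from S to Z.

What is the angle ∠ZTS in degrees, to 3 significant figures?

78.6°

F is at the origin; F and Z share the same y with |FZ| = 52.8 and Z in +x, so Z = (52.8, 0). FS runs at 127.3° with |FS| = 34.3, so S = (-20.8, 27.3). T is determined by |ST| = 51.0 and |TZ| = 70.6 together: it lies at the intersection of circle(S, 51.0) and circle(Z, 70.6). With |SZ| = 78.5, the foot of the radical line on SZ is 24.1 from S and the perpendicular offset is √(51.0² − 24.1²) = 45.0. Taking the right-of-SZ solution: T = (-13.9, -23.2).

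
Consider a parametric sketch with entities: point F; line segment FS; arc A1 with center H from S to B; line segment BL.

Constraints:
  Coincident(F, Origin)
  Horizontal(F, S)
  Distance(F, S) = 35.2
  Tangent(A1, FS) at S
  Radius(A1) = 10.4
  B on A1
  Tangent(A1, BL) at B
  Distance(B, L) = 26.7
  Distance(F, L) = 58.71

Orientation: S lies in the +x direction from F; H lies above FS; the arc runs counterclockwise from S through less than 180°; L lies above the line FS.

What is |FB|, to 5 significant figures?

46.783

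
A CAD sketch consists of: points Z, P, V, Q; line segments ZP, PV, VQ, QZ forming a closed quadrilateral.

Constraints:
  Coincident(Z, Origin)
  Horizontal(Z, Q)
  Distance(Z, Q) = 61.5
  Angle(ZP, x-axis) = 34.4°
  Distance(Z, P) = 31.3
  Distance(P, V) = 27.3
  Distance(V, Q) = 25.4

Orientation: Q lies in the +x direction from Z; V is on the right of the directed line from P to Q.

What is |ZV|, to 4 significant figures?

37.82

Z is at the origin; Z and Q share the same y with |ZQ| = 61.5 and Q in +x, so Q = (61.5, 0). ZP runs at 34.4° with |ZP| = 31.3, so P = (25.83, 17.68). V is determined by |PV| = 27.3 and |VQ| = 25.4 together: it lies at the intersection of circle(P, 27.3) and circle(Q, 25.4). With |PQ| = 39.82, the foot of the radical line on PQ is 21.17 from P and the perpendicular offset is √(27.3² − 21.17²) = 17.24. Taking the right-of-PQ solution: V = (37.13, -7.166).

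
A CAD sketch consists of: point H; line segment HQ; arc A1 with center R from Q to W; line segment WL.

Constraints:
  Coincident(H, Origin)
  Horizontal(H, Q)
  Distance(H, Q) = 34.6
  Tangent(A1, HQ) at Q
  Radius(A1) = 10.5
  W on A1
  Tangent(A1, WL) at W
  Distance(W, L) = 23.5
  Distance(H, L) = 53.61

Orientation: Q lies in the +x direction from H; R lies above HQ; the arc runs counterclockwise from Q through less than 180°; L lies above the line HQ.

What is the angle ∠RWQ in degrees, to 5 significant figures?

39.052°

H is at the origin; HQ is horizontal with |HQ| = 34.6 and Q on the +x side, so Q = (34.600, 0.0000). A1 meets HQ tangentially, so RQ is at right angles to HQ, so R = Q + (0, 10.5) = (34.600, 10.500). Since RW ⟂ WL (tangency), |RL| = √(10.5² + 23.5²) = 25.739 regardless of where W sits on A1. So L lies on both circle(H, 53.61) and circle(R, 25.739); the above-HQ intersection is L = (40.030, 35.660). W is the foot of the tangent from L: W = (44.874, 12.664).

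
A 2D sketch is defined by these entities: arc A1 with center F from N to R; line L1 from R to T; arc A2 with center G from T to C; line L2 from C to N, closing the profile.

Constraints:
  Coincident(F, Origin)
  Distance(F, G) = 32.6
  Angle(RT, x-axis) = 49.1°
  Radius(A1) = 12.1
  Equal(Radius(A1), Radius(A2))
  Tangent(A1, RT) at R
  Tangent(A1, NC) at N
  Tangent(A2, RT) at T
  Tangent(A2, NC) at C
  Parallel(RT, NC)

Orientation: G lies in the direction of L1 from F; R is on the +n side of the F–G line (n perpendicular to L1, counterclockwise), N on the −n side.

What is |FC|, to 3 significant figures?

34.8

The slot axis is L1's direction at 49.1°, so u = (cos 49.1°, sin 49.1°) = (0.655, 0.756) and n = (−sin 49.1°, cos 49.1°) = (-0.756, 0.655). F is at the origin and G lies 32.6 along u from F, so G = 32.6·u = (21.3, 24.6). Tangency of A1 to both parallel lines with radius 12.1 puts R and N at F ± 12.1·n: R = (-9.15, 7.92), N = (9.15, -7.92). Equal radii place T and C the same way about G: T = G + 12.1·n = (12.2, 32.6), C = G − 12.1·n = (30.5, 16.7). Then |FC| = |C − F| = 34.8.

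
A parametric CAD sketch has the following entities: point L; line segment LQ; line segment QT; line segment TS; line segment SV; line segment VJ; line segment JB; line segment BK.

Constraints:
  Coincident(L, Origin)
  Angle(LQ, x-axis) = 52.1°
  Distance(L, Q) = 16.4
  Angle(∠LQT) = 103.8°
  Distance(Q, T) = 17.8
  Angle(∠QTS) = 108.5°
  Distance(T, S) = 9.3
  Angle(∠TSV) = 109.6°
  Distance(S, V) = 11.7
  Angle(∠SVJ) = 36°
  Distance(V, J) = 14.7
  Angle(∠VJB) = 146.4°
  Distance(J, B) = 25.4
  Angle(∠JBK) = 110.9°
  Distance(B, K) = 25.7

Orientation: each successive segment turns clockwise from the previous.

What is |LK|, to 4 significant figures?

64.01

L is at the origin; LQ runs at 52.1° with length 16.4, so Q = (10.07, 12.94). ∠LQT = 103.8° gives QT at -24.10° from the x-axis; with |QT| = 17.8, T = (26.32, 5.673). ∠QTS = 108.5° gives TS at -95.60° from the x-axis; with |TS| = 9.3, S = (25.42, -3.583). ∠TSV = 109.6° gives SV at -166.0° from the x-axis; with |SV| = 11.7, V = (14.06, -6.413). ∠SVJ = 36.0° gives VJ at 50.00° from the x-axis; with |VJ| = 14.7, J = (23.51, 4.847). ∠VJB = 146.4° gives JB at 16.40° from the x-axis; with |JB| = 25.4, B = (47.88, 12.02). ∠JBK = 110.9° gives BK at -52.70° from the x-axis; with |BK| = 25.7, K = (63.45, -8.425). Then |LK| = |K − L| = 64.01.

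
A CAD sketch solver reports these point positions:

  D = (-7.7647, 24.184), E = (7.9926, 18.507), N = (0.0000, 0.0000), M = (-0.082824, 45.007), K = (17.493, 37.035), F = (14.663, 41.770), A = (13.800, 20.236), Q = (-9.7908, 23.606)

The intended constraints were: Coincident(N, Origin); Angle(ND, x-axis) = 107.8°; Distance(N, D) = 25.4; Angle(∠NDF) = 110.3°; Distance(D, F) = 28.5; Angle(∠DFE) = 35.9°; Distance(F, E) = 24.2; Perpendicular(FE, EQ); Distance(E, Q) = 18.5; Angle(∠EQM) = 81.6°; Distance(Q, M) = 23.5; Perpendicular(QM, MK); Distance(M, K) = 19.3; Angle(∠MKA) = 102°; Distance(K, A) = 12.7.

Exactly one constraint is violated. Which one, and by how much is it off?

Distance(K, A) = 12.7 — off by 4.50.

N = (0.00, 0.00) ✓; ND at 107.8° ✓; |ND| = 25.40 ✓; ∠NDF = 110.3° ✓; |DF| = 28.50 ✓; ∠DFE = 35.90° ✓; |FE| = 24.20 ✓; ∠(FE, EQ) = 90.00° ✓; |EQ| = 18.50 ✓; ∠EQM = 81.60° ✓; |QM| = 23.50 ✓; ∠(QM, MK) = 90.00° ✓; |MK| = 19.30 ✓; ∠MKA = 102.0° ✓; |KA| = 17.20 ✗.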